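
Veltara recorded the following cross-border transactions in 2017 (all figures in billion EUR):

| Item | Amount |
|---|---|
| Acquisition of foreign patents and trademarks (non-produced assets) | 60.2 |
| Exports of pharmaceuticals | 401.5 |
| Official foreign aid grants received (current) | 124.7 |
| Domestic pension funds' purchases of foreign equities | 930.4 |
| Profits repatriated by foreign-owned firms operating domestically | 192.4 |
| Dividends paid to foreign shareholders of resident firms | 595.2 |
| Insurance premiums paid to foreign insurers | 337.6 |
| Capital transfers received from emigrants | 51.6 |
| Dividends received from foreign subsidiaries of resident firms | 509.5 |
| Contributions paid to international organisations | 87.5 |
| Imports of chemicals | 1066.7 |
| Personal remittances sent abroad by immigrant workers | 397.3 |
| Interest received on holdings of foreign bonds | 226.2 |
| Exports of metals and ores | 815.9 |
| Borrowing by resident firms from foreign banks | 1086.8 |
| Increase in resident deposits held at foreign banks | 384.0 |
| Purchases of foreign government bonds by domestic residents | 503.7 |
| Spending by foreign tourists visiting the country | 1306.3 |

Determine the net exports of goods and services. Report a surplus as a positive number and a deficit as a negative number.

Goods: -1066.7 + 815.9 + 401.5 = 150.7
Services: -337.6 + 1306.3 = 968.7
Trade balance = 150.7 + 968.7 = 1119.4
(Excluded from the trade balance — capital account: acquisition of foreign patents and trademarks (non-produced assets) 60.2, capital transfers received from emigrants 51.6; secondary income: official foreign aid grants received (current) 124.7, contributions paid to international organisations 87.5, personal remittances sent abroad by immigrant workers 397.3; financial account: domestic pension funds' purchases of foreign equities 930.4, borrowing by resident firms from foreign banks 1086.8, increase in resident deposits held at foreign banks 384.0, purchases of foreign government bonds by domestic residents 503.7; primary income: profits repatriated by foreign-owned firms operating domestically 192.4, dividends paid to foreign shareholders of resident firms 595.2, dividends received from foreign subsidiaries of resident firms 509.5, interest received on holdings of foreign bonds 226.2.)

1119.4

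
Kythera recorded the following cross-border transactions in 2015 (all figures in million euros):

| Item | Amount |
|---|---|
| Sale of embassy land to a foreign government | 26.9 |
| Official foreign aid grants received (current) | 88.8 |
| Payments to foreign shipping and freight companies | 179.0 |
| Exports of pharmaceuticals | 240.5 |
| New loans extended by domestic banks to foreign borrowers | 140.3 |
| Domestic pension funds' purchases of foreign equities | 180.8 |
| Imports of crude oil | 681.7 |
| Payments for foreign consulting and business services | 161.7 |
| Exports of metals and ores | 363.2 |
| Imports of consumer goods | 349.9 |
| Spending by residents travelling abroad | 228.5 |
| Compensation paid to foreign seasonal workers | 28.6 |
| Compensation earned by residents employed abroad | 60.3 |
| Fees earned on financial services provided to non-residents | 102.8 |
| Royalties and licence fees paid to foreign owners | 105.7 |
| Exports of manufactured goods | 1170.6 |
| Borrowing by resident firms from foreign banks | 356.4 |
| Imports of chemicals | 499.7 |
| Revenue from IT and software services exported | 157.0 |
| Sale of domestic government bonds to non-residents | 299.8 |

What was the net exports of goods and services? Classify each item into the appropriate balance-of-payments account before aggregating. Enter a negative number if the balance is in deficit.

Goods: 1170.6 - 499.7 + 240.5 - 681.7 + 363.2 - 349.9 = 243.0
Services: -228.5 - 105.7 - 161.7 - 179.0 + 102.8 + 157.0 = -415.1
Trade balance = 243.0 + (-415.1) = -172.1
(Excluded from the trade balance — capital account: sale of embassy land to a foreign government 26.9; secondary income: official foreign aid grants received (current) 88.8; financial account: new loans extended by domestic banks to foreign borrowers 140.3, domestic pension funds' purchases of foreign equities 180.8, borrowing by resident firms from foreign banks 356.4, sale of domestic government bonds to non-residents 299.8; primary income: compensation paid to foreign seasonal workers 28.6, compensation earned by residents employed abroad 60.3.)

-172.1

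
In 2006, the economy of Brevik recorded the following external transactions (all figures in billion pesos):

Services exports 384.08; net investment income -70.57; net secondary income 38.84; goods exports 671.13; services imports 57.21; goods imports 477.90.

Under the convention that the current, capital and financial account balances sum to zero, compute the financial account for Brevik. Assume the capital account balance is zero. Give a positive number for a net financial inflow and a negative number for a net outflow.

-488.37

Goods balance = 671.13 - 477.90 = 193.23
Services balance = 384.08 - 57.21 = 326.87
Trade balance (goods + services) = 193.23 + 326.87 = 520.10
Net primary income = -70.57
Net secondary income = 38.84
Current account = 520.10 + (-70.57) + 38.84 = 488.37
Financial account = -(488.37) = -488.37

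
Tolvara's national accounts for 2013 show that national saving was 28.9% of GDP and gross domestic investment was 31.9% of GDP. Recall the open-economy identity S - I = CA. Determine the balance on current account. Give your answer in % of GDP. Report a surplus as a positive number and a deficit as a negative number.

S - I = CA (net lending to the rest of the world).
CA = S - I = 28.9 - 31.9 = -3.0

-3.0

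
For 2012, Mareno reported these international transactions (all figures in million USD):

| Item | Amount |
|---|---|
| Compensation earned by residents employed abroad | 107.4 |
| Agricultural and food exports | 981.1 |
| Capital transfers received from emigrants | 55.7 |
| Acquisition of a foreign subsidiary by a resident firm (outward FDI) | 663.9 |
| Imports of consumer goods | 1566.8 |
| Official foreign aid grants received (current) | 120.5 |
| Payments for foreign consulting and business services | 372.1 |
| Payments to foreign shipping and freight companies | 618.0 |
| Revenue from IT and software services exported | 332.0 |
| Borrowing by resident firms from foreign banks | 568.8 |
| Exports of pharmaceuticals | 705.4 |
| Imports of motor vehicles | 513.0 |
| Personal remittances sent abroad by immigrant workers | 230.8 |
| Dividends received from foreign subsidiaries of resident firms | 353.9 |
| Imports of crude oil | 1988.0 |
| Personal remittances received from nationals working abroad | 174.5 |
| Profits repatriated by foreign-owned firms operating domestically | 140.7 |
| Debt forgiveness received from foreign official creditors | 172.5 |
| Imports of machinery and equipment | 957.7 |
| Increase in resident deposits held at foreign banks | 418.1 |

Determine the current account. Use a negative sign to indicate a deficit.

Goods: -1988.0 + 705.4 - 957.7 - 513.0 - 1566.8 + 981.1 = -3339.0
Services: -618.0 - 372.1 + 332.0 = -658.1
Primary income: -140.7 + 353.9 + 107.4 = 320.6
Secondary income: 120.5 + 174.5 - 230.8 = 64.2
Current account = (-3339.0) + (-658.1) + 320.6 + 64.2 = -3612.3
(Excluded from the current account — capital account: capital transfers received from emigrants 55.7, debt forgiveness received from foreign official creditors 172.5; financial account: acquisition of a foreign subsidiary by a resident firm (outward FDI) 663.9, borrowing by resident firms from foreign banks 568.8, increase in resident deposits held at foreign banks 418.1.)

-3612.3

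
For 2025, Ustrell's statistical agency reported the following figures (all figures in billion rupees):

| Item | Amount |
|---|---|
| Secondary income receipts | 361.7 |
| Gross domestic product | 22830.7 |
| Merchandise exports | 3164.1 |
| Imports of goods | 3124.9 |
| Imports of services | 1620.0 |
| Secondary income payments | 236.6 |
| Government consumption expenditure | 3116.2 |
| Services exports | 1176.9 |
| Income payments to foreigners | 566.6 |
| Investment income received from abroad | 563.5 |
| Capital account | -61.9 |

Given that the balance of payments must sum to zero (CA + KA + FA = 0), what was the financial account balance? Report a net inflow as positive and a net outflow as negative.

343.8

Goods balance = 3164.1 - 3124.9 = 39.2
Services balance = 1176.9 - 1620.0 = -443.1
Trade balance (goods + services) = 39.2 + (-443.1) = -403.9
Net primary income = 563.5 - 566.6 = -3.1
Net secondary income = 361.7 - 236.6 = 125.1
Current account = -403.9 + (-3.1) + 125.1 = -281.9
Financial account = -(-281.9 + (-61.9)) = 343.8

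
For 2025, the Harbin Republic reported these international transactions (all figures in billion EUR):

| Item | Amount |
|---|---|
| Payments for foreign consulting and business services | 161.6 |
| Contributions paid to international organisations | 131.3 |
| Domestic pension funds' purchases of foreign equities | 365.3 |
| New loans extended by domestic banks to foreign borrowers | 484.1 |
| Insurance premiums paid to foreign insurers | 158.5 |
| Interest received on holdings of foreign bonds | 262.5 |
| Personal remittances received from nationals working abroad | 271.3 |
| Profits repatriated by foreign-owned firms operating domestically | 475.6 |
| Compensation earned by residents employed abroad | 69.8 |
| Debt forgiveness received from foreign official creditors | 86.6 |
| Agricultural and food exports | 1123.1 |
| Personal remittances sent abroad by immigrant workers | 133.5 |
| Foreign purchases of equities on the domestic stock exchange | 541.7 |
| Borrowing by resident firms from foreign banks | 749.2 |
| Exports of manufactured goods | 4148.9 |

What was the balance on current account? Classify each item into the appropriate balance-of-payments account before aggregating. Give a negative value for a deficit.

Goods: 4148.9 + 1123.1 = 5272.0
Services: -158.5 - 161.6 = -320.1
Primary income: 262.5 + 69.8 - 475.6 = -143.3
Secondary income: -133.5 - 131.3 + 271.3 = 6.5
Current account = 5272.0 + (-320.1) + (-143.3) + 6.5 = 4815.1
(Excluded from the current account — financial account: domestic pension funds' purchases of foreign equities 365.3, new loans extended by domestic banks to foreign borrowers 484.1, foreign purchases of equities on the domestic stock exchange 541.7, borrowing by resident firms from foreign banks 749.2; capital account: debt forgiveness received from foreign official creditors 86.6.)

4815.1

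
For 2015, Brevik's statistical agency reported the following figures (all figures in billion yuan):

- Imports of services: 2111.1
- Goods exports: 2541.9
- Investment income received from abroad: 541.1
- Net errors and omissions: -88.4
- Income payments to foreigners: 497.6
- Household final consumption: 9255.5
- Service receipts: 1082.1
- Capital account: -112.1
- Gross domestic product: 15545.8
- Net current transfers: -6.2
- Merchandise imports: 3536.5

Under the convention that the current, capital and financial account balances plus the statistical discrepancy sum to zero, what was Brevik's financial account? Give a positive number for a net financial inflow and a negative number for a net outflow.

2186.8

Goods balance = 2541.9 - 3536.5 = -994.6
Services balance = 1082.1 - 2111.1 = -1029.0
Trade balance (goods + services) = -994.6 + (-1029.0) = -2023.6
Net primary income = 541.1 - 497.6 = 43.5
Net secondary income = -6.2
Current account = -2023.6 + 43.5 + (-6.2) = -1986.3
Financial account = -(-1986.3 + (-112.1) + (-88.4)) = 2186.8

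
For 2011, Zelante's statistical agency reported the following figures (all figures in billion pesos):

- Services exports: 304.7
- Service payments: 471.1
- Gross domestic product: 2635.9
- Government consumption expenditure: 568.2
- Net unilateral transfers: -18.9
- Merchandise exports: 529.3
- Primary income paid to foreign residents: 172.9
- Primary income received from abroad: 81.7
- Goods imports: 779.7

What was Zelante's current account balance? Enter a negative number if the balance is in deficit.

Goods balance = 529.3 - 779.7 = -250.4
Services balance = 304.7 - 471.1 = -166.4
Trade balance (goods + services) = -250.4 + (-166.4) = -416.8
Net primary income = 81.7 - 172.9 = -91.2
Net secondary income = -18.9
Current account = -416.8 + (-91.2) + (-18.9) = -526.9

-526.9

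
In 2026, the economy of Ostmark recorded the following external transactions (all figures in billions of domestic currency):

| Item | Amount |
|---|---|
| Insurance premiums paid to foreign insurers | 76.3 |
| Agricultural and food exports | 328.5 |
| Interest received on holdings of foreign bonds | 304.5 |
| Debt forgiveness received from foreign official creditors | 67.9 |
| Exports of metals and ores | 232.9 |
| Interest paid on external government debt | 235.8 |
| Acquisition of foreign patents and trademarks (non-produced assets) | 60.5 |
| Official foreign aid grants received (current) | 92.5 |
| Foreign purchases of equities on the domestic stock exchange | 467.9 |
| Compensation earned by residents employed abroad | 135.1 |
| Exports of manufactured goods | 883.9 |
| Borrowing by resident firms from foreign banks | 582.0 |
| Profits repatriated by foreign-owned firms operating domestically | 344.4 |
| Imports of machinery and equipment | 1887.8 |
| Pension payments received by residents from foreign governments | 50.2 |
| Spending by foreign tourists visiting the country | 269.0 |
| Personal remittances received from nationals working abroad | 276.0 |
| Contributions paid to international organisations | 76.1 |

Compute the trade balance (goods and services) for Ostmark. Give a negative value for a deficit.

-249.8

Goods: 232.9 - 1887.8 + 328.5 + 883.9 = -442.5
Services: 269.0 - 76.3 = 192.7
Trade balance = -442.5 + 192.7 = -249.8
(Excluded from the trade balance — primary income: interest received on holdings of foreign bonds 304.5, interest paid on external government debt 235.8, compensation earned by residents employed abroad 135.1, profits repatriated by foreign-owned firms operating domestically 344.4; capital account: debt forgiveness received from foreign official creditors 67.9, acquisition of foreign patents and trademarks (non-produced assets) 60.5; secondary income: official foreign aid grants received (current) 92.5, pension payments received by residents from foreign governments 50.2, personal remittances received from nationals working abroad 276.0, contributions paid to international organisations 76.1; financial account: foreign purchases of equities on the domestic stock exchange 467.9, borrowing by resident firms from foreign banks 582.0.)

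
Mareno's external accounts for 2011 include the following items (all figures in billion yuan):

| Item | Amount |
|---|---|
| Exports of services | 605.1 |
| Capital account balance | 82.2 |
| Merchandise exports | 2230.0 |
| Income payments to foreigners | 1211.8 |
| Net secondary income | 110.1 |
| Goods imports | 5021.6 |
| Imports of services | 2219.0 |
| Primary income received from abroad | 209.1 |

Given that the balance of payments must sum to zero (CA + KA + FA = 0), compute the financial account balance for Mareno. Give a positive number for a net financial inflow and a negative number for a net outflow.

Goods balance = 2230.0 - 5021.6 = -2791.6
Services balance = 605.1 - 2219.0 = -1613.9
Trade balance (goods + services) = -2791.6 + (-1613.9) = -4405.5
Net primary income = 209.1 - 1211.8 = -1002.7
Net secondary income = 110.1
Current account = -4405.5 + (-1002.7) + 110.1 = -5298.1
Financial account = -(-5298.1 + 82.2) = 5215.9

5215.9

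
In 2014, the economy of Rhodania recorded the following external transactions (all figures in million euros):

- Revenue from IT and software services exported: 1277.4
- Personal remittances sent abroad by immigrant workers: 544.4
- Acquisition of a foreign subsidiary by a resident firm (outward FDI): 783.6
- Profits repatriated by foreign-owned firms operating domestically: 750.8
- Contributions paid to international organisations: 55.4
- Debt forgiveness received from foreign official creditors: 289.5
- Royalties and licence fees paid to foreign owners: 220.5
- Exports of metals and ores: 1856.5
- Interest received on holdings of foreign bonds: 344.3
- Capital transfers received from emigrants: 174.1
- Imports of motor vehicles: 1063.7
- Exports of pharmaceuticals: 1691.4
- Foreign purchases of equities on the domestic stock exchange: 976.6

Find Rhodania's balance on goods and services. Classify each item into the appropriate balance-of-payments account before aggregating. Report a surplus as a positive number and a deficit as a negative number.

3541.1

Goods: 1691.4 - 1063.7 + 1856.5 = 2484.2
Services: -220.5 + 1277.4 = 1056.9
Trade balance = 2484.2 + 1056.9 = 3541.1
(Excluded from the trade balance — secondary income: personal remittances sent abroad by immigrant workers 544.4, contributions paid to international organisations 55.4; financial account: acquisition of a foreign subsidiary by a resident firm (outward FDI) 783.6, foreign purchases of equities on the domestic stock exchange 976.6; primary income: profits repatriated by foreign-owned firms operating domestically 750.8, interest received on holdings of foreign bonds 344.3; capital account: debt forgiveness received from foreign official creditors 289.5, capital transfers received from emigrants 174.1.)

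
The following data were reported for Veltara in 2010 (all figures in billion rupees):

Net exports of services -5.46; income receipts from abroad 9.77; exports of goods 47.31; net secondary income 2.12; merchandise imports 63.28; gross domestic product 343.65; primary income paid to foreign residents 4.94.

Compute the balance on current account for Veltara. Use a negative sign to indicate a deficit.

-14.48

Goods balance = 47.31 - 63.28 = -15.97
Services balance = -5.46
Trade balance (goods + services) = -15.97 + (-5.46) = -21.43
Net primary income = 9.77 - 4.94 = 4.83
Net secondary income = 2.12
Current account = -21.43 + 4.83 + 2.12 = -14.48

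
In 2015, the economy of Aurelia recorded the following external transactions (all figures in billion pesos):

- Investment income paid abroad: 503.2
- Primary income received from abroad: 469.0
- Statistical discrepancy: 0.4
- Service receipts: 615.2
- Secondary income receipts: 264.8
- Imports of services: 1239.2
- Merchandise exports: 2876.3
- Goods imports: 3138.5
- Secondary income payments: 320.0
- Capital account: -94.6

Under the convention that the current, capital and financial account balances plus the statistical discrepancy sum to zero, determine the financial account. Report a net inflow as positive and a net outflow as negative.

1069.8

Goods balance = 2876.3 - 3138.5 = -262.2
Services balance = 615.2 - 1239.2 = -624.0
Trade balance (goods + services) = -262.2 + (-624.0) = -886.2
Net primary income = 469.0 - 503.2 = -34.2
Net secondary income = 264.8 - 320.0 = -55.2
Current account = -886.2 + (-34.2) + (-55.2) = -975.6
Financial account = -(-975.6 + (-94.6) + 0.4) = 1069.8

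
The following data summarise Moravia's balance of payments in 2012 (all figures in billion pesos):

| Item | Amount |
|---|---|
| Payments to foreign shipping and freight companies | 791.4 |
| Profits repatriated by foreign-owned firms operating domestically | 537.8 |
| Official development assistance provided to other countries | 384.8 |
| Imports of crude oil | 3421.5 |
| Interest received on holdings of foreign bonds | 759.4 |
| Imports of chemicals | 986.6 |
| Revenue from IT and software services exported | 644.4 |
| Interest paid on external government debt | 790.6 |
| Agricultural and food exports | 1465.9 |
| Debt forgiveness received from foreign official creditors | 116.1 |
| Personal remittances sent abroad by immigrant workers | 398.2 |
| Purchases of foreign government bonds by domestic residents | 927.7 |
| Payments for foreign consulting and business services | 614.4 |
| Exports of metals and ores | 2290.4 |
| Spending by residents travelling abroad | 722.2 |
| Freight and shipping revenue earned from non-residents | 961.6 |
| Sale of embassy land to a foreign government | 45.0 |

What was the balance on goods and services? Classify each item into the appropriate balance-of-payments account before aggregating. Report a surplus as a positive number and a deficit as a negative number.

Goods: -986.6 + 1465.9 - 3421.5 + 2290.4 = -651.8
Services: -614.4 - 791.4 + 961.6 + 644.4 - 722.2 = -522.0
Trade balance = -651.8 + (-522.0) = -1173.8
(Excluded from the trade balance — primary income: profits repatriated by foreign-owned firms operating domestically 537.8, interest received on holdings of foreign bonds 759.4, interest paid on external government debt 790.6; secondary income: official development assistance provided to other countries 384.8, personal remittances sent abroad by immigrant workers 398.2; capital account: debt forgiveness received from foreign official creditors 116.1, sale of embassy land to a foreign government 45.0; financial account: purchases of foreign government bonds by domestic residents 927.7.)

-1173.8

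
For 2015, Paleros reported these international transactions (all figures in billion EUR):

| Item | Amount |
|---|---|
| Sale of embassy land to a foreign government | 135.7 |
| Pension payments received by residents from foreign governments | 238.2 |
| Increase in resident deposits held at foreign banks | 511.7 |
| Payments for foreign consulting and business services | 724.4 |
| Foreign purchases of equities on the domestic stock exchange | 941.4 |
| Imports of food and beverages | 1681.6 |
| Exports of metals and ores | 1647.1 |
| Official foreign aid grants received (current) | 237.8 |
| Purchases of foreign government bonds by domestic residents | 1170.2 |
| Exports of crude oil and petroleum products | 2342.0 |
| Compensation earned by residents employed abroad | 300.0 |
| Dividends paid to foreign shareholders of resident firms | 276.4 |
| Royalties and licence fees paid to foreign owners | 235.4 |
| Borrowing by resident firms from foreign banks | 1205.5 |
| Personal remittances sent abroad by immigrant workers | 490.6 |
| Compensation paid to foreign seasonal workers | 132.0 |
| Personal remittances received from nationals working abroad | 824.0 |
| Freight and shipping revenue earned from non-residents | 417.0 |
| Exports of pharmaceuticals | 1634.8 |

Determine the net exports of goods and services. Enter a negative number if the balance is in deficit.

Goods: 1647.1 - 1681.6 + 1634.8 + 2342.0 = 3942.3
Services: 417.0 - 724.4 - 235.4 = -542.8
Trade balance = 3942.3 + (-542.8) = 3399.5
(Excluded from the trade balance — capital account: sale of embassy land to a foreign government 135.7; secondary income: pension payments received by residents from foreign governments 238.2, official foreign aid grants received (current) 237.8, personal remittances sent abroad by immigrant workers 490.6, personal remittances received from nationals working abroad 824.0; financial account: increase in resident deposits held at foreign banks 511.7, foreign purchases of equities on the domestic stock exchange 941.4, purchases of foreign government bonds by domestic residents 1170.2, borrowing by resident firms from foreign banks 1205.5; primary income: compensation earned by residents employed abroad 300.0, dividends paid to foreign shareholders of resident firms 276.4, compensation paid to foreign seasonal workers 132.0.)

3399.5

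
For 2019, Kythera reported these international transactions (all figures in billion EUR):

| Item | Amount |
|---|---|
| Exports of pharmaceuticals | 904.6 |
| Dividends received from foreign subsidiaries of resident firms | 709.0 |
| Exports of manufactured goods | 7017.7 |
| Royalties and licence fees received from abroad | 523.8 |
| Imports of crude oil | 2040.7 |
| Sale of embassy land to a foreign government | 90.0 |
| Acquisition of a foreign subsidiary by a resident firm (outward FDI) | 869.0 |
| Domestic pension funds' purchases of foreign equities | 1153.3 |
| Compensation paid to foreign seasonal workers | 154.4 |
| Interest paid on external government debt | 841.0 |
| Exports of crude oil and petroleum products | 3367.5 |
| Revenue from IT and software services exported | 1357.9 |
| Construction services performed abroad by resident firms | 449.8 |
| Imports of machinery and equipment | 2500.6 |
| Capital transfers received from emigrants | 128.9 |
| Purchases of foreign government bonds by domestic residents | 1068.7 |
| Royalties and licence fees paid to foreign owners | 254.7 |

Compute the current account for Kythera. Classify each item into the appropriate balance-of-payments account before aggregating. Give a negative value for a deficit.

8538.9

Goods: -2040.7 + 3367.5 - 2500.6 + 904.6 + 7017.7 = 6748.5
Services: 1357.9 - 254.7 + 523.8 + 449.8 = 2076.8
Primary income: -841.0 - 154.4 + 709.0 = -286.4
Current account = 6748.5 + 2076.8 + (-286.4) = 8538.9
(Excluded from the current account — capital account: sale of embassy land to a foreign government 90.0, capital transfers received from emigrants 128.9; financial account: acquisition of a foreign subsidiary by a resident firm (outward FDI) 869.0, domestic pension funds' purchases of foreign equities 1153.3, purchases of foreign government bonds by domestic residents 1068.7.)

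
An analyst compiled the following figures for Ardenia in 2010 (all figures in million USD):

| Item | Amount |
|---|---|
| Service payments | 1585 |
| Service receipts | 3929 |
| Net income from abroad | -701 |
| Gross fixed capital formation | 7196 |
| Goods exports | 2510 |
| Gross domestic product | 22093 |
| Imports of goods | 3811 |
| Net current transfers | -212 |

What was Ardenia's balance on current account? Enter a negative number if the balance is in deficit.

130

Goods balance = 2510 - 3811 = -1301
Services balance = 3929 - 1585 = 2344
Trade balance (goods + services) = -1301 + 2344 = 1043
Net primary income = -701
Net secondary income = -212
Current account = 1043 + (-701) + (-212) = 130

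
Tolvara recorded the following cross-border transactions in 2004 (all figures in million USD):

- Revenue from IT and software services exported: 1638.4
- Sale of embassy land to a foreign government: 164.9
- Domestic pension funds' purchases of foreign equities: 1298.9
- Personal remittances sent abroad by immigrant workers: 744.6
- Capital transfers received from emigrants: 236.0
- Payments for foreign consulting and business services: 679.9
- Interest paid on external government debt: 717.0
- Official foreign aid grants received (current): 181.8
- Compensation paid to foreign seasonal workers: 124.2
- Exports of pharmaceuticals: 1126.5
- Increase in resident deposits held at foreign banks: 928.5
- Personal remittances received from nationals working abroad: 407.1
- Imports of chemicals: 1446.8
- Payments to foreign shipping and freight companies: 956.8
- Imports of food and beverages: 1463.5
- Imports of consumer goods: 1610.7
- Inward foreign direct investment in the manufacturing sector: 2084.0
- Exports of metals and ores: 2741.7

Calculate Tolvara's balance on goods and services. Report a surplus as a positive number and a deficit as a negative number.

-651.1

Goods: -1463.5 + 1126.5 - 1446.8 - 1610.7 + 2741.7 = -652.8
Services: 1638.4 - 679.9 - 956.8 = 1.7
Trade balance = -652.8 + 1.7 = -651.1
(Excluded from the trade balance — capital account: sale of embassy land to a foreign government 164.9, capital transfers received from emigrants 236.0; financial account: domestic pension funds' purchases of foreign equities 1298.9, increase in resident deposits held at foreign banks 928.5, inward foreign direct investment in the manufacturing sector 2084.0; secondary income: personal remittances sent abroad by immigrant workers 744.6, official foreign aid grants received (current) 181.8, personal remittances received from nationals working abroad 407.1; primary income: interest paid on external government debt 717.0, compensation paid to foreign seasonal workers 124.2.)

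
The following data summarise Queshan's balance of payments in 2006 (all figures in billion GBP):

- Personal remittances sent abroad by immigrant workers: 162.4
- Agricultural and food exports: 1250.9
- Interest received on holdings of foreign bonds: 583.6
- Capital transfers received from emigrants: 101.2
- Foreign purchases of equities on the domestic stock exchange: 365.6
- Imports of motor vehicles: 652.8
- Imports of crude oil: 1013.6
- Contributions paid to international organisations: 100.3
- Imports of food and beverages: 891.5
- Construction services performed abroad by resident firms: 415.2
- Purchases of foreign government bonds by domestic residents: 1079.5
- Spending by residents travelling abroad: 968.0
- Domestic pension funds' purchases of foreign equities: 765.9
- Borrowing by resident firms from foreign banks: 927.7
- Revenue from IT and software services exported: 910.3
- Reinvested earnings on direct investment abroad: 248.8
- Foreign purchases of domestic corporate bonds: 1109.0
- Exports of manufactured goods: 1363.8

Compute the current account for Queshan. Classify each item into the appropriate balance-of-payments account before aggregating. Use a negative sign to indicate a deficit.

984.0

Goods: -1013.6 - 891.5 + 1363.8 - 652.8 + 1250.9 = 56.8
Services: -968.0 + 415.2 + 910.3 = 357.5
Primary income: 248.8 + 583.6 = 832.4
Secondary income: -100.3 - 162.4 = -262.7
Current account = 56.8 + 357.5 + 832.4 + (-262.7) = 984.0
(Excluded from the current account — capital account: capital transfers received from emigrants 101.2; financial account: foreign purchases of equities on the domestic stock exchange 365.6, purchases of foreign government bonds by domestic residents 1079.5, domestic pension funds' purchases of foreign equities 765.9, borrowing by resident firms from foreign banks 927.7, foreign purchases of domestic corporate bonds 1109.0.)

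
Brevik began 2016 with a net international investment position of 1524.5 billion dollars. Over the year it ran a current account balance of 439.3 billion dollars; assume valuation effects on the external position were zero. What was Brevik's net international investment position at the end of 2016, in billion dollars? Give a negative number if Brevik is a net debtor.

With no valuation effects, change in NIIP = current account = 439.3
End-of-year NIIP = 1524.5 + 439.3 = 1963.8

1963.8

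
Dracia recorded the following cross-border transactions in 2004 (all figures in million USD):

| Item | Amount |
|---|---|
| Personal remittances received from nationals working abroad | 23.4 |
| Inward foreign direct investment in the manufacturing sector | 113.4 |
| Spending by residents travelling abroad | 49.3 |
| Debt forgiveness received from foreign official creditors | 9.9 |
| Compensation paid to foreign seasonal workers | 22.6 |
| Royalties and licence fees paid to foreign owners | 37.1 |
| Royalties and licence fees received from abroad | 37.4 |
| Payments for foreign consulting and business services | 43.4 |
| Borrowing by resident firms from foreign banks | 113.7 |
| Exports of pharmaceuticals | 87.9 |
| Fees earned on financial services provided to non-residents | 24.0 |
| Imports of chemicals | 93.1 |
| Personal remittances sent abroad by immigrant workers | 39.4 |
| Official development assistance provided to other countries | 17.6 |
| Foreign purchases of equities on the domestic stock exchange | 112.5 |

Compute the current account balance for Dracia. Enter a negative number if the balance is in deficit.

Goods: -93.1 + 87.9 = -5.2
Services: -49.3 + 37.4 - 43.4 + 24.0 - 37.1 = -68.4
Primary income: -22.6
Secondary income: 23.4 - 39.4 - 17.6 = -33.6
Current account = (-5.2) + (-68.4) + (-22.6) + (-33.6) = -129.8
(Excluded from the current account — financial account: inward foreign direct investment in the manufacturing sector 113.4, borrowing by resident firms from foreign banks 113.7, foreign purchases of equities on the domestic stock exchange 112.5; capital account: debt forgiveness received from foreign official creditors 9.9.)

-129.8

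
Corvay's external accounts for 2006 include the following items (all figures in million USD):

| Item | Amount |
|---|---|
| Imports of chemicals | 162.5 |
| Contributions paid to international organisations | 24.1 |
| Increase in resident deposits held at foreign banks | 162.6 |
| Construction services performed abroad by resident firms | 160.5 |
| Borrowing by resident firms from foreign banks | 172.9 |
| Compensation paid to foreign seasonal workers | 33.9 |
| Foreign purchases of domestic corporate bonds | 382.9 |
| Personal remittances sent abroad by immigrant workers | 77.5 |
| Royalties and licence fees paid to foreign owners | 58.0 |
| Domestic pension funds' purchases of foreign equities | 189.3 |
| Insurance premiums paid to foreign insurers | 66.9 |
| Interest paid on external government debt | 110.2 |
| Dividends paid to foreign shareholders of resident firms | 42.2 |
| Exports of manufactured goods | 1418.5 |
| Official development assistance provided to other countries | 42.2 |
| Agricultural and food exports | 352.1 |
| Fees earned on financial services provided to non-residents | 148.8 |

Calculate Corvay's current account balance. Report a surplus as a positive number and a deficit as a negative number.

1462.4

Goods: 1418.5 - 162.5 + 352.1 = 1608.1
Services: -58.0 + 160.5 + 148.8 - 66.9 = 184.4
Primary income: -110.2 - 33.9 - 42.2 = -186.3
Secondary income: -24.1 - 42.2 - 77.5 = -143.8
Current account = 1608.1 + 184.4 + (-186.3) + (-143.8) = 1462.4
(Excluded from the current account — financial account: increase in resident deposits held at foreign banks 162.6, borrowing by resident firms from foreign banks 172.9, foreign purchases of domestic corporate bonds 382.9, domestic pension funds' purchases of foreign equities 189.3.)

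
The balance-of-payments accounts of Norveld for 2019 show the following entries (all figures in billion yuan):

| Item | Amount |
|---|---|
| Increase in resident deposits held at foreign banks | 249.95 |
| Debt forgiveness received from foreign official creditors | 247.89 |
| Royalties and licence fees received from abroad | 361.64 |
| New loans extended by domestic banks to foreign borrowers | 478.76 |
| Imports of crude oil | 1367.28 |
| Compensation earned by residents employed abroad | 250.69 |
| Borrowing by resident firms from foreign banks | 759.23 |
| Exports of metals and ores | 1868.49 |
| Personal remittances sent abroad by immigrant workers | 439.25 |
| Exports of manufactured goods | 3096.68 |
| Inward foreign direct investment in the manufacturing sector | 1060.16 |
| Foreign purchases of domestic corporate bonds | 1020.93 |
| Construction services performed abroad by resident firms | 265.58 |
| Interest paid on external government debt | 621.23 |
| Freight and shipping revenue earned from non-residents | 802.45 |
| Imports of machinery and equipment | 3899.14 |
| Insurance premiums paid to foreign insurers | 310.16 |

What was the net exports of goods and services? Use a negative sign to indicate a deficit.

818.26

Goods: -1367.28 + 3096.68 + 1868.49 - 3899.14 = -301.25
Services: 265.58 + 361.64 + 802.45 - 310.16 = 1119.51
Trade balance = -301.25 + 1119.51 = 818.26
(Excluded from the trade balance — financial account: increase in resident deposits held at foreign banks 249.95, new loans extended by domestic banks to foreign borrowers 478.76, borrowing by resident firms from foreign banks 759.23, inward foreign direct investment in the manufacturing sector 1060.16, foreign purchases of domestic corporate bonds 1020.93; capital account: debt forgiveness received from foreign official creditors 247.89; primary income: compensation earned by residents employed abroad 250.69, interest paid on external government debt 621.23; secondary income: personal remittances sent abroad by immigrant workers 439.25.)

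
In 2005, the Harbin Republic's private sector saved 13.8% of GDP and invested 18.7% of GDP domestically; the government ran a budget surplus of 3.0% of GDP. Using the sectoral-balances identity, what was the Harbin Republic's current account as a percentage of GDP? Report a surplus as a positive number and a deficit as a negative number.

By the sectoral-balances identity, CA = (S_private - I) + (T - G).
Private balance = 13.8 - 18.7 = -4.9
Government balance (T - G) = 3.0
CA = -4.9 + 3.0 = -1.9

-1.9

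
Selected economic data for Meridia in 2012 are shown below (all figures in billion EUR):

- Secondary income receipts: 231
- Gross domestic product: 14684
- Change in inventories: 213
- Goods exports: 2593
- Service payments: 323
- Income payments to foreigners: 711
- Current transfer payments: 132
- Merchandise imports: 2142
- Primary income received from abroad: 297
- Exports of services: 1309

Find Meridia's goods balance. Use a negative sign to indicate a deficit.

451

Goods balance = 2593 - 2142 = 451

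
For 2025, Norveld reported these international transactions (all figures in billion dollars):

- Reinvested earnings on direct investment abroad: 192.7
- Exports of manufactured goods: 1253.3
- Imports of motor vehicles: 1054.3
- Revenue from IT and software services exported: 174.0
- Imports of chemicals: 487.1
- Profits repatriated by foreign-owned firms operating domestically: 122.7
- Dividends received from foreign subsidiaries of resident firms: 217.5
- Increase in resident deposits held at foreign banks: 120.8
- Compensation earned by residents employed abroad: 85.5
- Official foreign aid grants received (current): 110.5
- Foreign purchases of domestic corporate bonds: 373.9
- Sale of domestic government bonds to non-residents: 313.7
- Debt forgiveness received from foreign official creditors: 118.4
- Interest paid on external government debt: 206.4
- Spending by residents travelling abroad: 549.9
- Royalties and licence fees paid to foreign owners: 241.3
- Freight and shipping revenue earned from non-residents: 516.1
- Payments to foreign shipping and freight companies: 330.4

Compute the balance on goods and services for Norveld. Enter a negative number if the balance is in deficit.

-719.6

Goods: -487.1 - 1054.3 + 1253.3 = -288.1
Services: -330.4 - 241.3 + 516.1 + 174.0 - 549.9 = -431.5
Trade balance = -288.1 + (-431.5) = -719.6
(Excluded from the trade balance — primary income: reinvested earnings on direct investment abroad 192.7, profits repatriated by foreign-owned firms operating domestically 122.7, dividends received from foreign subsidiaries of resident firms 217.5, compensation earned by residents employed abroad 85.5, interest paid on external government debt 206.4; financial account: increase in resident deposits held at foreign banks 120.8, foreign purchases of domestic corporate bonds 373.9, sale of domestic government bonds to non-residents 313.7; secondary income: official foreign aid grants received (current) 110.5; capital account: debt forgiveness received from foreign official creditors 118.4.)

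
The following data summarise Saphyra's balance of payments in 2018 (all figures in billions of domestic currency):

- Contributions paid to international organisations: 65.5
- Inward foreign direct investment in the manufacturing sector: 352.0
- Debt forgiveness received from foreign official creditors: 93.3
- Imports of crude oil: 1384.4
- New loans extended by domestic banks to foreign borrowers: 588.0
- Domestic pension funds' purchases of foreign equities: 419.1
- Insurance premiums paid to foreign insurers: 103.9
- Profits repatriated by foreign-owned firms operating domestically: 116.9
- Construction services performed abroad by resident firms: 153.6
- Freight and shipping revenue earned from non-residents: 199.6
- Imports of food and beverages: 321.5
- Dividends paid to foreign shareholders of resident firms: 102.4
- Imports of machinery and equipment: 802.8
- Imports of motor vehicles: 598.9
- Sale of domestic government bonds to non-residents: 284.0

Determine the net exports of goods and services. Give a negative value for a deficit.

Goods: -802.8 - 1384.4 - 598.9 - 321.5 = -3107.6
Services: 153.6 + 199.6 - 103.9 = 249.3
Trade balance = -3107.6 + 249.3 = -2858.3
(Excluded from the trade balance — secondary income: contributions paid to international organisations 65.5; financial account: inward foreign direct investment in the manufacturing sector 352.0, new loans extended by domestic banks to foreign borrowers 588.0, domestic pension funds' purchases of foreign equities 419.1, sale of domestic government bonds to non-residents 284.0; capital account: debt forgiveness received from foreign official creditors 93.3; primary income: profits repatriated by foreign-owned firms operating domestically 116.9, dividends paid to foreign shareholders of resident firms 102.4.)

-2858.3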